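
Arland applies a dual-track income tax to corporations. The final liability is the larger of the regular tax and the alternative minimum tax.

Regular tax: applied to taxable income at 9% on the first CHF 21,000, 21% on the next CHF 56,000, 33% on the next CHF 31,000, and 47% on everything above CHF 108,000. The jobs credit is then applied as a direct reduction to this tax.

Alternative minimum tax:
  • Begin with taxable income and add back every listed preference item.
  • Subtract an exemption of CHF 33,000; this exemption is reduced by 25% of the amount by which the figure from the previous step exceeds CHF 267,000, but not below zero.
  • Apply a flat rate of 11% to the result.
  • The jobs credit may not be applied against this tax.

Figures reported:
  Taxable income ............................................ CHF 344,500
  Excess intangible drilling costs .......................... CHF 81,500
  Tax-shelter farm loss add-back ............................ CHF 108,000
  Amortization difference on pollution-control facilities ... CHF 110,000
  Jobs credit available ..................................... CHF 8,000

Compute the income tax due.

CHF 127,035

Alternative minimum tax:
  Adjusted income: CHF 344,500 + CHF 81,500 + CHF 108,000 + CHF 110,000 = CHF 644,000
  Exemption: 25% × (CHF 644,000 − CHF 267,000) = CHF 94,250 ≥ CHF 33,000, so the exemption is fully phased out
  Base: CHF 644,000 − CHF 0 = CHF 644,000
  CHF 644,000 × 11% = CHF 70,840

Regular tax:
  CHF 21,000 × 9% = CHF 1,890
  CHF 56,000 × 21% = CHF 11,760
  CHF 31,000 × 33% = CHF 10,230
  CHF 236,500 × 47% = CHF 111,155
  → CHF 135,035
  Less jobs credit CHF 8,000 → CHF 127,035

CHF 127,035 > CHF 70,840, so the regular tax governs.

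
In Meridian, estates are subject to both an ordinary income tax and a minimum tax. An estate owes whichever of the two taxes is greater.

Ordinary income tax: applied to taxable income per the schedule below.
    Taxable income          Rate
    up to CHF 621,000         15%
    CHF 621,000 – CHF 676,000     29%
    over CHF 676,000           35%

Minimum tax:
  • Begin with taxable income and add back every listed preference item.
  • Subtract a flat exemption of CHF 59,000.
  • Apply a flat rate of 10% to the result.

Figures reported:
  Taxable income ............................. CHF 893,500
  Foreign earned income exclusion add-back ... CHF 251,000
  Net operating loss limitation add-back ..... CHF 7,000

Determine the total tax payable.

CHF 185,225

Ordinary income tax:
  CHF 621,000 × 15% = CHF 93,150
  CHF 55,000 × 29% = CHF 15,950
  CHF 217,500 × 35% = CHF 76,125
  → CHF 185,225

Minimum tax:
  Adjusted income: CHF 893,500 + CHF 251,000 + CHF 7,000 = CHF 1,151,500
  Less exemption CHF 59,000 → base CHF 1,092,500
  CHF 1,092,500 × 10% = CHF 109,250

CHF 185,225 > CHF 109,250, so the ordinary income tax governs.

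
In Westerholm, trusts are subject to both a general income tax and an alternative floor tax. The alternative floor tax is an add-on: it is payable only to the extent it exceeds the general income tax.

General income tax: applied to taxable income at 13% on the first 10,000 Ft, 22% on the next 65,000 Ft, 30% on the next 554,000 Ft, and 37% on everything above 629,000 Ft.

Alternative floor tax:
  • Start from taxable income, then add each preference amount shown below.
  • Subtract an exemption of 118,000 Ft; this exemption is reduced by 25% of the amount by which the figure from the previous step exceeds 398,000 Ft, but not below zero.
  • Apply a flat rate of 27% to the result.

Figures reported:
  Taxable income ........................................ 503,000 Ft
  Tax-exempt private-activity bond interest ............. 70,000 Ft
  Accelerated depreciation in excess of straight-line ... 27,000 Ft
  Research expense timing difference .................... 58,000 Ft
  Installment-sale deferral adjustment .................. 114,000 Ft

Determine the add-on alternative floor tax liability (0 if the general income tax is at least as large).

General income tax:
  10,000 Ft × 13% = 1,300 Ft
  65,000 Ft × 22% = 14,300 Ft
  428,000 Ft × 30% = 128,400 Ft
  → 144,000 Ft

Alternative floor tax:
  Adjusted income: 503,000 Ft + 70,000 Ft + 27,000 Ft + 58,000 Ft + 114,000 Ft = 772,000 Ft
  Exemption: 118,000 Ft − 25% × (772,000 Ft − 398,000 Ft) = 118,000 Ft − 93,500 Ft = 24,500 Ft
  Base: 772,000 Ft − 24,500 Ft = 747,500 Ft
  747,500 Ft × 27% = 201,825 Ft

Excess of alternative floor tax over general income tax: 201,825 Ft − 144,000 Ft = 57,825 Ft.

57,825 Ft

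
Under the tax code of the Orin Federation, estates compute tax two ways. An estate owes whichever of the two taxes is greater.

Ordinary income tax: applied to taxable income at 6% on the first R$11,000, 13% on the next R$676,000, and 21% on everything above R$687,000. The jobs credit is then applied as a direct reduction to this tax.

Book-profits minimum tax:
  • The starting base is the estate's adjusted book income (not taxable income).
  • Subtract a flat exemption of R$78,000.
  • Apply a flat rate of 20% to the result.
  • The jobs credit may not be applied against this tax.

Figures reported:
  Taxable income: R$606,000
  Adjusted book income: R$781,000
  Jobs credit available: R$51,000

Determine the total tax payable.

R$140,600

Ordinary income tax:
  R$11,000 × 6% = R$660
  R$595,000 × 13% = R$77,350
  → R$78,010
  Less jobs credit R$51,000 → R$27,010

Book-profits minimum tax:
  Base (adjusted book income): R$781,000
  Less exemption R$78,000 → base R$703,000
  R$703,000 × 20% = R$140,600

R$140,600 > R$27,010, so the book-profits minimum tax is the binding amount.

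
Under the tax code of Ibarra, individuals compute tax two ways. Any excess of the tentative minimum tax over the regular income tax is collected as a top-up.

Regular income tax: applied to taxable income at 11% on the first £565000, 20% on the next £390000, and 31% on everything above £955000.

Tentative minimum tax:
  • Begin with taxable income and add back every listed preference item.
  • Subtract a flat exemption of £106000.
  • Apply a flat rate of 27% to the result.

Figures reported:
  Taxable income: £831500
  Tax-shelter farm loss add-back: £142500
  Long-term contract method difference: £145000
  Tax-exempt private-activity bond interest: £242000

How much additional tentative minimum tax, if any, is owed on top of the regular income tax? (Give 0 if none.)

Tentative minimum tax:
  Adjusted income: £831500 + £142500 + £145000 + £242000 = £1361000
  Less exemption £106000 → base £1255000
  £1255000 × 27% = £338850

Regular income tax:
  £565000 × 11% = £62150
  £266500 × 20% = £53300
  → £115450

Excess of tentative minimum tax over regular income tax: £338850 − £115450 = £223400.

£223400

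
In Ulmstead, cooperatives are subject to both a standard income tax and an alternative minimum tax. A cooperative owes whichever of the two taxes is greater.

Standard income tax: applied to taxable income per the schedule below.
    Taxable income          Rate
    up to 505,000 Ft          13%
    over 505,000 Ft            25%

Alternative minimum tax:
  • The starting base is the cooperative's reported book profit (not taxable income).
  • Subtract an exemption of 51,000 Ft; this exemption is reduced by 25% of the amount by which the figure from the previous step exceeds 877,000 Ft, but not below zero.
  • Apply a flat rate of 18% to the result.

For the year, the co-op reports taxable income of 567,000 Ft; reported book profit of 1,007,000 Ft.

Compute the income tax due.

Alternative minimum tax:
  Base (reported book profit): 1,007,000 Ft
  Exemption: 51,000 Ft − 25% × (1,007,000 Ft − 877,000 Ft) = 51,000 Ft − 32,500 Ft = 18,500 Ft
  Base: 1,007,000 Ft − 18,500 Ft = 988,500 Ft
  988,500 Ft × 18% = 177,930 Ft

Standard income tax:
  505,000 Ft × 13% = 65,650 Ft
  62,000 Ft × 25% = 15,500 Ft
  → 81,150 Ft

177,930 Ft > 81,150 Ft, so the alternative minimum tax is the binding amount.

177,930 Ft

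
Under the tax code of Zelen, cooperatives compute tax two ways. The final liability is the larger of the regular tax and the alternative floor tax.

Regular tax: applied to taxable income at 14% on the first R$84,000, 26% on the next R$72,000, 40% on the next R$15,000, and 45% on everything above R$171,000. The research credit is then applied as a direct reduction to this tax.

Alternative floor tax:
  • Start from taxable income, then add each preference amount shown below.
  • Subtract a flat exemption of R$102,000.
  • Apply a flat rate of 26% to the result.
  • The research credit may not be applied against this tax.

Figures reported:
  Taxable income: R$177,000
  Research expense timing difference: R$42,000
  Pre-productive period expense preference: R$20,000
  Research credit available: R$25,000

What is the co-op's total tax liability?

Regular tax:
  R$84,000 × 14% = R$11,760
  R$72,000 × 26% = R$18,720
  R$15,000 × 40% = R$6,000
  R$6,000 × 45% = R$2,700
  → R$39,180
  Less research credit R$25,000 → R$14,180

Alternative floor tax:
  Adjusted income: R$177,000 + R$42,000 + R$20,000 = R$239,000
  Less exemption R$102,000 → base R$137,000
  R$137,000 × 26% = R$35,620

R$35,620 > R$14,180, so the alternative floor tax is the binding amount.

R$35,620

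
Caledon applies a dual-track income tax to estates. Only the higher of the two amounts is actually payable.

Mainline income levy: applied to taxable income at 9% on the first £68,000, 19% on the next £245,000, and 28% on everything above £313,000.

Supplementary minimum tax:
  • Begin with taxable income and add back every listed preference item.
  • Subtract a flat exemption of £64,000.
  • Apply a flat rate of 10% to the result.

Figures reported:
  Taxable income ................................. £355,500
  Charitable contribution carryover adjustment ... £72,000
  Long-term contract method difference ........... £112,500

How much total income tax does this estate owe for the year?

£64,570

Supplementary minimum tax:
  Adjusted income: £355,500 + £72,000 + £112,500 = £540,000
  Less exemption £64,000 → base £476,000
  £476,000 × 10% = £47,600

Mainline income levy:
  £68,000 × 9% = £6,120
  £245,000 × 19% = £46,550
  £42,500 × 28% = £11,900
  → £64,570

£64,570 > £47,600, so the mainline income levy governs.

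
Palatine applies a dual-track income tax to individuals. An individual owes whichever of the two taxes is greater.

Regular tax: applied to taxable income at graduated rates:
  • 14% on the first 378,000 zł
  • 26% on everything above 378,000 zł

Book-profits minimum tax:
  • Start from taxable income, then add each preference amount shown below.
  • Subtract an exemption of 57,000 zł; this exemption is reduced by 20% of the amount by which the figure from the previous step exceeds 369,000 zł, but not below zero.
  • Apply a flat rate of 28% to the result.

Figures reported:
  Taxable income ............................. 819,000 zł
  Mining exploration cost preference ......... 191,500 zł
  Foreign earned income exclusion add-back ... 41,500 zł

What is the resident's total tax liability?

Regular tax:
  378,000 zł × 14% = 52,920 zł
  441,000 zł × 26% = 114,660 zł
  → 167,580 zł

Book-profits minimum tax:
  Adjusted income: 819,000 zł + 191,500 zł + 41,500 zł = 1,052,000 zł
  Exemption: 20% × (1,052,000 zł − 369,000 zł) = 136,600 zł ≥ 57,000 zł, so the exemption is fully phased out
  Base: 1,052,000 zł − 0 zł = 1,052,000 zł
  1,052,000 zł × 28% = 294,560 zł

294,560 zł > 167,580 zł, so the book-profits minimum tax is the binding amount.

294,560 zł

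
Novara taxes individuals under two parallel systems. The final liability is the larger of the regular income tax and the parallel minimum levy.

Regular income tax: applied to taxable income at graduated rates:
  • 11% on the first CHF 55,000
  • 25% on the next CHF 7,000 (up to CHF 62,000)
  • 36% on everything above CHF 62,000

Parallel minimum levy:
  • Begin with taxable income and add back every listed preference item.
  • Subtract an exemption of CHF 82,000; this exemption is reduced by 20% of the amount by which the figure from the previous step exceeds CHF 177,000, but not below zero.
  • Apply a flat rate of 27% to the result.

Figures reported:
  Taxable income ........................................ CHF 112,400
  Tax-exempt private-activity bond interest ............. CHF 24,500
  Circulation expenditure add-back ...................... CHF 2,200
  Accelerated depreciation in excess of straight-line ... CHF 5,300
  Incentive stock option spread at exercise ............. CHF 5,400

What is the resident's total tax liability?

Parallel minimum levy:
  Adjusted income: CHF 112,400 + CHF 24,500 + CHF 2,200 + CHF 5,300 + CHF 5,400 = CHF 149,800
  Exemption: CHF 149,800 ≤ CHF 177,000, so full CHF 82,000 applies
  Base: CHF 149,800 − CHF 82,000 = CHF 67,800
  CHF 67,800 × 27% = CHF 18,306

Regular income tax:
  CHF 55,000 × 11% = CHF 6,050
  CHF 7,000 × 25% = CHF 1,750
  CHF 50,400 × 36% = CHF 18,144
  → CHF 25,944

CHF 25,944 > CHF 18,306, so the regular income tax governs.

CHF 25,944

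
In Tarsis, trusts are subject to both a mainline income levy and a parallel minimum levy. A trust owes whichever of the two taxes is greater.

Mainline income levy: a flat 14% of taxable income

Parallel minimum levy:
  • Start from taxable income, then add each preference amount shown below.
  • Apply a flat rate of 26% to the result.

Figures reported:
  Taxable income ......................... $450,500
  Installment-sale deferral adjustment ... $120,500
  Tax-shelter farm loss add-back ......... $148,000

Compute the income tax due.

Parallel minimum levy:
  Adjusted income: $450,500 + $120,500 + $148,000 = $719,000
  $719,000 × 26% = $186,940

Mainline income levy:
  $450,500 × 14% = $63,070

$186,940 > $63,070, so the parallel minimum levy is the binding amount.

$186,940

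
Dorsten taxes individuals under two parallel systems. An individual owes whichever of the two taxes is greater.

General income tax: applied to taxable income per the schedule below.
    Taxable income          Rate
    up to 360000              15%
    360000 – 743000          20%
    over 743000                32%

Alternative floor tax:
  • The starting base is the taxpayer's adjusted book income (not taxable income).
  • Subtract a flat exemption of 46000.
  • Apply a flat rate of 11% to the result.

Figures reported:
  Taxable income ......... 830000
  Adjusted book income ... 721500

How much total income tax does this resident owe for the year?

Alternative floor tax:
  Base (adjusted book income): 721500
  Less exemption 46000 → base 675500
  675500 × 11% = 74305

General income tax:
  360000 × 15% = 54000
  383000 × 20% = 76600
  87000 × 32% = 27840
  → 158440

158440 > 74305, so the general income tax governs.

158440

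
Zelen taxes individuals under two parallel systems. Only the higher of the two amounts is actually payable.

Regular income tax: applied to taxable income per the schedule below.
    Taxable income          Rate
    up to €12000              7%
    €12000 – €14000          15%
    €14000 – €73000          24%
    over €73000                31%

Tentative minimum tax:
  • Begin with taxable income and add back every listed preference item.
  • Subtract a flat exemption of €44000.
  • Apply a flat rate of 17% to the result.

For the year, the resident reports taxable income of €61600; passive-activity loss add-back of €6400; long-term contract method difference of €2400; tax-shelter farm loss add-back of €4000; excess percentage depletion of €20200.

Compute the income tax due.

€12564

Regular income tax:
  €12000 × 7% = €840
  €2000 × 15% = €300
  €47600 × 24% = €11424
  → €12564

Tentative minimum tax:
  Adjusted income: €61600 + €6400 + €2400 + €4000 + €20200 = €94600
  Less exemption €44000 → base €50600
  €50600 × 17% = €8602

€12564 > €8602, so the regular income tax governs.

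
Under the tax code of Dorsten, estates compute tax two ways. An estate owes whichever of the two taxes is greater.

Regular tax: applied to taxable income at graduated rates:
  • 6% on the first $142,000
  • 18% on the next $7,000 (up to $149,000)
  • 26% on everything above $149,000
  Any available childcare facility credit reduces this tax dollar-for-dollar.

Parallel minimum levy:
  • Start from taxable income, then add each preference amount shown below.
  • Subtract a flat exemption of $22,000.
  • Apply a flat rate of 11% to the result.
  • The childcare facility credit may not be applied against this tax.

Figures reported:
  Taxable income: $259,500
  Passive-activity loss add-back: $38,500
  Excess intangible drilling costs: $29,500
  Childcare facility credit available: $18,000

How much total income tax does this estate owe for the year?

Parallel minimum levy:
  Adjusted income: $259,500 + $38,500 + $29,500 = $327,500
  Less exemption $22,000 → base $305,500
  $305,500 × 11% = $33,605

Regular tax:
  $142,000 × 6% = $8,520
  $7,000 × 18% = $1,260
  $110,500 × 26% = $28,730
  → $38,510
  Less childcare facility credit $18,000 → $20,510

$33,605 > $20,510, so the parallel minimum levy is the binding amount.

$33,605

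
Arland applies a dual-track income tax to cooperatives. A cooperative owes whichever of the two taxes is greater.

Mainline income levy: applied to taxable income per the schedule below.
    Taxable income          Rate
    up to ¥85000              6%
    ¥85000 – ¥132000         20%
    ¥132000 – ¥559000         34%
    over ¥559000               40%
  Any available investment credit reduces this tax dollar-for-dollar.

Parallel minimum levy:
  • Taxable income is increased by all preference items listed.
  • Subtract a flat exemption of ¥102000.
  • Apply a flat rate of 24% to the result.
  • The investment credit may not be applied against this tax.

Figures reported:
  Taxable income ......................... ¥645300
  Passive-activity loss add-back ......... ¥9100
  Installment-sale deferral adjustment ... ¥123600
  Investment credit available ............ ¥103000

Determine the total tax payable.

¥162240

Mainline income levy:
  ¥85000 × 6% = ¥5100
  ¥47000 × 20% = ¥9400
  ¥427000 × 34% = ¥145180
  ¥86300 × 40% = ¥34520
  → ¥194200
  Less investment credit ¥103000 → ¥91200

Parallel minimum levy:
  Adjusted income: ¥645300 + ¥9100 + ¥123600 = ¥778000
  Less exemption ¥102000 → base ¥676000
  ¥676000 × 24% = ¥162240

¥162240 > ¥91200, so the parallel minimum levy is the binding amount.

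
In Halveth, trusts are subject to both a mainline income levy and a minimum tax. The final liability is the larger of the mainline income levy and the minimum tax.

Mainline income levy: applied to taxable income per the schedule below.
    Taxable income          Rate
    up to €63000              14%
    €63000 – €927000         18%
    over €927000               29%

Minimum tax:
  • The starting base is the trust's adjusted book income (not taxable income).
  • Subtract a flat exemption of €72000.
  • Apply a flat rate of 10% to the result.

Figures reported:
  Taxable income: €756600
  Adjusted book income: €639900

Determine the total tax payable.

€133668

Mainline income levy:
  €63000 × 14% = €8820
  €693600 × 18% = €124848
  → €133668

Minimum tax:
  Base (adjusted book income): €639900
  Less exemption €72000 → base €567900
  €567900 × 10% = €56790

€133668 > €56790, so the mainline income levy governs.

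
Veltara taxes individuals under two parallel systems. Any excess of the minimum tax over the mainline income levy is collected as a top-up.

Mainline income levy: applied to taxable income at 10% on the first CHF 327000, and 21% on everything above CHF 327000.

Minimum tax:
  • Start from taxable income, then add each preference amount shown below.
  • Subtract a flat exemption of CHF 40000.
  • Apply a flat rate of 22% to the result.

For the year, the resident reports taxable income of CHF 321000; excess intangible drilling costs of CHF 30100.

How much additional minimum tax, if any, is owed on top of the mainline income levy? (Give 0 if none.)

Minimum tax:
  Adjusted income: CHF 321000 + CHF 30100 = CHF 351100
  Less exemption CHF 40000 → base CHF 311100
  CHF 311100 × 22% = CHF 68442

Mainline income levy:
  CHF 321000 × 10% = CHF 32100

Excess of minimum tax over mainline income levy: CHF 68442 − CHF 32100 = CHF 36342.

CHF 36342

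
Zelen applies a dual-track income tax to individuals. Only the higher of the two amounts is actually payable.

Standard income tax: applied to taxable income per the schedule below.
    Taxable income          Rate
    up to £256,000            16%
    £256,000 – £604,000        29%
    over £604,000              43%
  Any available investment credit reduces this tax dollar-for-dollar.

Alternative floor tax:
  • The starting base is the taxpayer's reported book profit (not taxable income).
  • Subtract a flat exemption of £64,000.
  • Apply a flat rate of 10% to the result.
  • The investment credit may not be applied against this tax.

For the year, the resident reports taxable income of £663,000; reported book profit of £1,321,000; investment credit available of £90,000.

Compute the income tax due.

Standard income tax:
  £256,000 × 16% = £40,960
  £348,000 × 29% = £100,920
  £59,000 × 43% = £25,370
  → £167,250
  Less investment credit £90,000 → £77,250

Alternative floor tax:
  Base (reported book profit): £1,321,000
  Less exemption £64,000 → base £1,257,000
  £1,257,000 × 10% = £125,700

£125,700 > £77,250, so the alternative floor tax is the binding amount.

£125,700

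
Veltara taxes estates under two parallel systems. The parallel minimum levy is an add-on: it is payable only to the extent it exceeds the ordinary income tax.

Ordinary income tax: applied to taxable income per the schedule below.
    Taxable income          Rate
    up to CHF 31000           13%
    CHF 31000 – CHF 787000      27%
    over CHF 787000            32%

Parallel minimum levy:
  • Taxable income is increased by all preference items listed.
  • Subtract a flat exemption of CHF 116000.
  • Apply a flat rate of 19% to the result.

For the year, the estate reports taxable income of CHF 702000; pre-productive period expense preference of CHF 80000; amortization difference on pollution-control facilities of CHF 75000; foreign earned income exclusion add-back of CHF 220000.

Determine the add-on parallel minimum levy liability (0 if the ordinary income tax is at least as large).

Ordinary income tax:
  CHF 31000 × 13% = CHF 4030
  CHF 671000 × 27% = CHF 181170
  → CHF 185200

Parallel minimum levy:
  Adjusted income: CHF 702000 + CHF 80000 + CHF 75000 + CHF 220000 = CHF 1077000
  Less exemption CHF 116000 → base CHF 961000
  CHF 961000 × 19% = CHF 182590

CHF 182590 ≤ CHF 185200, so no add-on is due.

CHF 0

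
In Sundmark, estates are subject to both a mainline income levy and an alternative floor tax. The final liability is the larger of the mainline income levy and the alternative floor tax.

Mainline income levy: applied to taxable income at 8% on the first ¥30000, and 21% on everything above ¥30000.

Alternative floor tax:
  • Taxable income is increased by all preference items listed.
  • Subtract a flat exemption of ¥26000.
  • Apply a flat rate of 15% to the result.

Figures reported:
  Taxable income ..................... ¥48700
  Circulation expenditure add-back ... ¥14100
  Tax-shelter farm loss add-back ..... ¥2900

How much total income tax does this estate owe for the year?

Alternative floor tax:
  Adjusted income: ¥48700 + ¥14100 + ¥2900 = ¥65700
  Less exemption ¥26000 → base ¥39700
  ¥39700 × 15% = ¥5955

Mainline income levy:
  ¥30000 × 8% = ¥2400
  ¥18700 × 21% = ¥3927
  → ¥6327

¥6327 > ¥5955, so the mainline income levy governs.

¥6327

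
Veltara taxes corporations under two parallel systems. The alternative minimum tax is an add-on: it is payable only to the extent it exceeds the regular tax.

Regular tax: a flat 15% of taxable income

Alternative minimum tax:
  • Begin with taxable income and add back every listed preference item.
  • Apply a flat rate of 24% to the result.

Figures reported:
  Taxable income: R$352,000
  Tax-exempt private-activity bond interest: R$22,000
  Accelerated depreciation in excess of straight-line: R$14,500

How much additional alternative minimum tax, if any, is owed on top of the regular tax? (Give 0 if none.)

R$40,440

Alternative minimum tax:
  Adjusted income: R$352,000 + R$22,000 + R$14,500 = R$388,500
  R$388,500 × 24% = R$93,240

Regular tax:
  R$352,000 × 15% = R$52,800

Excess of alternative minimum tax over regular tax: R$93,240 − R$52,800 = R$40,440.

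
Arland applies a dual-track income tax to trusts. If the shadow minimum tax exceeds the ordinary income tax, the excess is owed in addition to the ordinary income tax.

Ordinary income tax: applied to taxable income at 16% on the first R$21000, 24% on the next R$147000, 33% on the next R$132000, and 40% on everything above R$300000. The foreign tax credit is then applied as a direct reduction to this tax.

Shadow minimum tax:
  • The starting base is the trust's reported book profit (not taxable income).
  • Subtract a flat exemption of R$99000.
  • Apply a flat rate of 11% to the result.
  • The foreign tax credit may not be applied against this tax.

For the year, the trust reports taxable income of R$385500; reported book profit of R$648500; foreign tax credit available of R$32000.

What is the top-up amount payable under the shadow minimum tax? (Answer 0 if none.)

R$0

Ordinary income tax:
  R$21000 × 16% = R$3360
  R$147000 × 24% = R$35280
  R$132000 × 33% = R$43560
  R$85500 × 40% = R$34200
  → R$116400
  Less foreign tax credit R$32000 → R$84400

Shadow minimum tax:
  Base (reported book profit): R$648500
  Less exemption R$99000 → base R$549500
  R$549500 × 11% = R$60445

R$60445 ≤ R$84400, so no add-on is due.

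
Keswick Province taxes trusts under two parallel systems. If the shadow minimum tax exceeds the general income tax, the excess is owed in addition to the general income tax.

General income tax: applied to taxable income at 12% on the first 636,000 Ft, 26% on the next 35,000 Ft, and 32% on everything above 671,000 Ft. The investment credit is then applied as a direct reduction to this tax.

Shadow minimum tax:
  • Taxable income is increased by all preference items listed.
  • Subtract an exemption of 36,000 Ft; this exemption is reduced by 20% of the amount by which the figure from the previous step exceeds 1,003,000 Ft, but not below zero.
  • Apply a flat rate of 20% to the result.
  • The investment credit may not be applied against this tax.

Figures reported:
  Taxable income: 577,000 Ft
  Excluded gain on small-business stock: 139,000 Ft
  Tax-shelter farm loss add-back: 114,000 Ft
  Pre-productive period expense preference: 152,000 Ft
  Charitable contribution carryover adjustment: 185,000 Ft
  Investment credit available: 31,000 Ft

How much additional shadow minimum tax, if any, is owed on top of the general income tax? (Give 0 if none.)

General income tax:
  577,000 Ft × 12% = 69,240 Ft
  Less investment credit 31,000 Ft → 38,240 Ft

Shadow minimum tax:
  Adjusted income: 577,000 Ft + 139,000 Ft + 114,000 Ft + 152,000 Ft + 185,000 Ft = 1,167,000 Ft
  Exemption: 36,000 Ft − 20% × (1,167,000 Ft − 1,003,000 Ft) = 36,000 Ft − 32,800 Ft = 3,200 Ft
  Base: 1,167,000 Ft − 3,200 Ft = 1,163,800 Ft
  1,163,800 Ft × 20% = 232,760 Ft

Excess of shadow minimum tax over general income tax: 232,760 Ft − 38,240 Ft = 194,520 Ft.

194,520 Ft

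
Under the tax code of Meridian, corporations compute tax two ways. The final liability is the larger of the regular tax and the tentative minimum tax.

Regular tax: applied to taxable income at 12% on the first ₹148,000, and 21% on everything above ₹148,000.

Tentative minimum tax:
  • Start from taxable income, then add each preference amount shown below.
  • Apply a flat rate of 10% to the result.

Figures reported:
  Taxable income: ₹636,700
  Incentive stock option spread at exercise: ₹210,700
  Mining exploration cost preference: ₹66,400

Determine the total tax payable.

₹120,387

Regular tax:
  ₹148,000 × 12% = ₹17,760
  ₹488,700 × 21% = ₹102,627
  → ₹120,387

Tentative minimum tax:
  Adjusted income: ₹636,700 + ₹210,700 + ₹66,400 = ₹913,800
  ₹913,800 × 10% = ₹91,380

₹120,387 > ₹91,380, so the regular tax governs.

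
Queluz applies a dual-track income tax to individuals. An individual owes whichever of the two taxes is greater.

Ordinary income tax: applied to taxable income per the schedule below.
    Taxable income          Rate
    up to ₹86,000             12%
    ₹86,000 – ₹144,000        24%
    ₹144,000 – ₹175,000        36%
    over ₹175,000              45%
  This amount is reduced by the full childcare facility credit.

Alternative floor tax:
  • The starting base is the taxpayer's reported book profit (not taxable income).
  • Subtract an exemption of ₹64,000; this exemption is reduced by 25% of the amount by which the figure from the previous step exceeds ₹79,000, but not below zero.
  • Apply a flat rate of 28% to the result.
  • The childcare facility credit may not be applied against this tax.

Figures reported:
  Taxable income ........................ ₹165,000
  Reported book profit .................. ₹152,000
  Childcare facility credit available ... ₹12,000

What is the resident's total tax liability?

₹29,750

Alternative floor tax:
  Base (reported book profit): ₹152,000
  Exemption: ₹64,000 − 25% × (₹152,000 − ₹79,000) = ₹64,000 − ₹18,250 = ₹45,750
  Base: ₹152,000 − ₹45,750 = ₹106,250
  ₹106,250 × 28% = ₹29,750

Ordinary income tax:
  ₹86,000 × 12% = ₹10,320
  ₹58,000 × 24% = ₹13,920
  ₹21,000 × 36% = ₹7,560
  → ₹31,800
  Less childcare facility credit ₹12,000 → ₹19,800

₹29,750 > ₹19,800, so the alternative floor tax is the binding amount.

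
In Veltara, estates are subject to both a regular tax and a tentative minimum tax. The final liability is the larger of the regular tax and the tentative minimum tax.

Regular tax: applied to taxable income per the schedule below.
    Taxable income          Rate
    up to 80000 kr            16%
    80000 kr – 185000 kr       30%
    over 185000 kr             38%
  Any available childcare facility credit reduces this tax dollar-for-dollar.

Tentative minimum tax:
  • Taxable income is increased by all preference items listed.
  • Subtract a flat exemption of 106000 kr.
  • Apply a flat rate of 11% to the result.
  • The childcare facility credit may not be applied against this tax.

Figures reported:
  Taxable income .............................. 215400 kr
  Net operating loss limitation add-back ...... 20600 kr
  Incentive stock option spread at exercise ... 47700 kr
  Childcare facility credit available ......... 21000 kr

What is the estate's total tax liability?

34852 kr

Regular tax:
  80000 kr × 16% = 12800 kr
  105000 kr × 30% = 31500 kr
  30400 kr × 38% = 11552 kr
  → 55852 kr
  Less childcare facility credit 21000 kr → 34852 kr

Tentative minimum tax:
  Adjusted income: 215400 kr + 20600 kr + 47700 kr = 283700 kr
  Less exemption 106000 kr → base 177700 kr
  177700 kr × 11% = 19547 kr

34852 kr > 19547 kr, so the regular tax governs.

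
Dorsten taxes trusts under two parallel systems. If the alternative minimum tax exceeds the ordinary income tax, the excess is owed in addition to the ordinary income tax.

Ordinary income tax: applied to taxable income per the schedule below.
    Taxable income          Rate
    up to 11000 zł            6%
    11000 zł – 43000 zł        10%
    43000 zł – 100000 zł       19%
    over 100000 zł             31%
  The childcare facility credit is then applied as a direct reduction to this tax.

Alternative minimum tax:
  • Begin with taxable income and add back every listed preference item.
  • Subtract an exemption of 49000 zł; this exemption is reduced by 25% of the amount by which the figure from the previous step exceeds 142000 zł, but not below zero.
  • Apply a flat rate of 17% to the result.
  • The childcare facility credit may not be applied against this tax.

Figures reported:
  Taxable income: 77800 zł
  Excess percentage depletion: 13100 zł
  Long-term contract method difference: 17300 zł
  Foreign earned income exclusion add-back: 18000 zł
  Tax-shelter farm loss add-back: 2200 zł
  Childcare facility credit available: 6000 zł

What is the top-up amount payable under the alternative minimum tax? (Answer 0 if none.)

Ordinary income tax:
  11000 zł × 6% = 660 zł
  32000 zł × 10% = 3200 zł
  34800 zł × 19% = 6612 zł
  → 10472 zł
  Less childcare facility credit 6000 zł → 4472 zł

Alternative minimum tax:
  Adjusted income: 77800 zł + 13100 zł + 17300 zł + 18000 zł + 2200 zł = 128400 zł
  Exemption: 128400 zł ≤ 142000 zł, so full 49000 zł applies
  Base: 128400 zł − 49000 zł = 79400 zł
  79400 zł × 17% = 13498 zł

Excess of alternative minimum tax over ordinary income tax: 13498 zł − 4472 zł = 9026 zł.

9026 zł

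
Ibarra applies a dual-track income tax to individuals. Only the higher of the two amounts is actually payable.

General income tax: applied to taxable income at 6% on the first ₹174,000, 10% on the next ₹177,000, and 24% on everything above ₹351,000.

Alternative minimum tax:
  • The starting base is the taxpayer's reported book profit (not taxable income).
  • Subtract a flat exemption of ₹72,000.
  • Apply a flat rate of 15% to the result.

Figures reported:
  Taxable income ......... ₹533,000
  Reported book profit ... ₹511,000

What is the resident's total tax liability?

General income tax:
  ₹174,000 × 6% = ₹10,440
  ₹177,000 × 10% = ₹17,700
  ₹182,000 × 24% = ₹43,680
  → ₹71,820

Alternative minimum tax:
  Base (reported book profit): ₹511,000
  Less exemption ₹72,000 → base ₹439,000
  ₹439,000 × 15% = ₹65,850

₹71,820 > ₹65,850, so the general income tax governs.

₹71,820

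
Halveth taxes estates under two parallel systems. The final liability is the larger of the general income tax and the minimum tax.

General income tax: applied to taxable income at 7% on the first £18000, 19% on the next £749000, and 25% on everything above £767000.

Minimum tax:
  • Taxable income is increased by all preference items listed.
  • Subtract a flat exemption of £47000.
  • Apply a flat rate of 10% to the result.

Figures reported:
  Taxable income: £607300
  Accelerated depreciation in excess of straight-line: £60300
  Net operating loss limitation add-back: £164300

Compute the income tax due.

General income tax:
  £18000 × 7% = £1260
  £589300 × 19% = £111967
  → £113227

Minimum tax:
  Adjusted income: £607300 + £60300 + £164300 = £831900
  Less exemption £47000 → base £784900
  £784900 × 10% = £78490

£113227 > £78490, so the general income tax governs.

£113227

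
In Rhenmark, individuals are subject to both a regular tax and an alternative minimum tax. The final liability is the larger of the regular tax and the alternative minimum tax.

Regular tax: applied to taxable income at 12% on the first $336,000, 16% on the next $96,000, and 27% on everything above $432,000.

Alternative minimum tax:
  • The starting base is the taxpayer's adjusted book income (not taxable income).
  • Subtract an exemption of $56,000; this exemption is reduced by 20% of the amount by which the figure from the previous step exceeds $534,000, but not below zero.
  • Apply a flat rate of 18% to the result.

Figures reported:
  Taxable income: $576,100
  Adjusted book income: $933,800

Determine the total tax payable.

$168,084

Regular tax:
  $336,000 × 12% = $40,320
  $96,000 × 16% = $15,360
  $144,100 × 27% = $38,907
  → $94,587

Alternative minimum tax:
  Base (adjusted book income): $933,800
  Exemption: 20% × ($933,800 − $534,000) = $79,960 ≥ $56,000, so the exemption is fully phased out
  Base: $933,800 − $0 = $933,800
  $933,800 × 18% = $168,084

$168,084 > $94,587, so the alternative minimum tax is the binding amount.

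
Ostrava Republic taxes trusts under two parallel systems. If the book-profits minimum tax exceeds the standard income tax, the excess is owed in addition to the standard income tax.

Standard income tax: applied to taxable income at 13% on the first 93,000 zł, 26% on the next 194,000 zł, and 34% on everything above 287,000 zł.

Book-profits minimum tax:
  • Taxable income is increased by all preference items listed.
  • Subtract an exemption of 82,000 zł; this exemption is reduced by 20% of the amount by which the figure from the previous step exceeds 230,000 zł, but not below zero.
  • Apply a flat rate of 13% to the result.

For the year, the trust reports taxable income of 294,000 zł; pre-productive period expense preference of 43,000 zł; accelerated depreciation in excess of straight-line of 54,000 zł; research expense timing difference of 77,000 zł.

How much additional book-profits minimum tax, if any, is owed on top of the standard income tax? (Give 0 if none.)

0 zł

Standard income tax:
  93,000 zł × 13% = 12,090 zł
  194,000 zł × 26% = 50,440 zł
  7,000 zł × 34% = 2,380 zł
  → 64,910 zł

Book-profits minimum tax:
  Adjusted income: 294,000 zł + 43,000 zł + 54,000 zł + 77,000 zł = 468,000 zł
  Exemption: 82,000 zł − 20% × (468,000 zł − 230,000 zł) = 82,000 zł − 47,600 zł = 34,400 zł
  Base: 468,000 zł − 34,400 zł = 433,600 zł
  433,600 zł × 13% = 56,368 zł

56,368 zł ≤ 64,910 zł, so no add-on is due.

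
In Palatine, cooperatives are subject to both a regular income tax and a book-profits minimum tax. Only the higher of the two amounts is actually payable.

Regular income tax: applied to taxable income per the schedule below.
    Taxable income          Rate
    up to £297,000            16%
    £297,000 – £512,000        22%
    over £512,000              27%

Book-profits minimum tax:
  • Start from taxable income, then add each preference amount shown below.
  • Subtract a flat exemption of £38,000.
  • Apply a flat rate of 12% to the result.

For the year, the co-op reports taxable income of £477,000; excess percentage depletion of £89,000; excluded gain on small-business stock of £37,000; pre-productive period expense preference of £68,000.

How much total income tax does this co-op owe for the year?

£87,120

Regular income tax:
  £297,000 × 16% = £47,520
  £180,000 × 22% = £39,600
  → £87,120

Book-profits minimum tax:
  Adjusted income: £477,000 + £89,000 + £37,000 + £68,000 = £671,000
  Less exemption £38,000 → base £633,000
  £633,000 × 12% = £75,960

£87,120 > £75,960, so the regular income tax governs.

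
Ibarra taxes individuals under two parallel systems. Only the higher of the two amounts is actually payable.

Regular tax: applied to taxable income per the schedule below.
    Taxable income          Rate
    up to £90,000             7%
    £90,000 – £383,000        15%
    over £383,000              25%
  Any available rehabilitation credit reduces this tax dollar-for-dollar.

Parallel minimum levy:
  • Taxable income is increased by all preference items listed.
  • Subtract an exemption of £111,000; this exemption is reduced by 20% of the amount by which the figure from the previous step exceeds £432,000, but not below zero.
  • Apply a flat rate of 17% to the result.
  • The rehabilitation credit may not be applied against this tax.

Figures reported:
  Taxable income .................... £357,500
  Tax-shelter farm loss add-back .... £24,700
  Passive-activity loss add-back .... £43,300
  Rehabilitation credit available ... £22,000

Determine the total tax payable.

Parallel minimum levy:
  Adjusted income: £357,500 + £24,700 + £43,300 = £425,500
  Exemption: £425,500 ≤ £432,000, so full £111,000 applies
  Base: £425,500 − £111,000 = £314,500
  £314,500 × 17% = £53,465

Regular tax:
  £90,000 × 7% = £6,300
  £267,500 × 15% = £40,125
  → £46,425
  Less rehabilitation credit £22,000 → £24,425

£53,465 > £24,425, so the parallel minimum levy is the binding amount.

£53,465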